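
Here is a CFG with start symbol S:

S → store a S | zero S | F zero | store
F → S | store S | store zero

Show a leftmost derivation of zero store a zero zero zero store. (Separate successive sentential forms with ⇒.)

S ⇒ zero S ⇒ zero store a S ⇒ zero store a zero S ⇒ zero store a zero zero S ⇒ zero store a zero zero zero S ⇒ zero store a zero zero zero store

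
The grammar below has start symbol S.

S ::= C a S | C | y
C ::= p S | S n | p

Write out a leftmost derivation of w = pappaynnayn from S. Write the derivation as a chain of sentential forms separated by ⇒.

S ⇒ CaS   [S ::= C a S]
CaS ⇒ paS   [C ::= p]
paS ⇒ paCaS   [S ::= C a S]
paCaS ⇒ paSnaS   [C ::= S n]
paSnaS ⇒ paCnaS   [S ::= C]
paCnaS ⇒ paSnnaS   [C ::= S n]
paSnnaS ⇒ paCnnaS   [S ::= C]
paCnnaS ⇒ papSnnaS   [C ::= p S]
papSnnaS ⇒ papCaSnnaS   [S ::= C a S]
papCaSnnaS ⇒ pappaSnnaS   [C ::= p]
pappaSnnaS ⇒ pappaynnaS   [S ::= y]
pappaynnaS ⇒ pappaynnaC   [S ::= C]
pappaynnaC ⇒ pappaynnaSn   [C ::= S n]
pappaynnaSn ⇒ pappaynnayn   [S ::= y]

S ⇒ CaS ⇒ paS ⇒ paCaS ⇒ paSnaS ⇒ paCnaS ⇒ paSnnaS ⇒ paCnnaS ⇒ papSnnaS ⇒ papCaSnnaS ⇒ pappaSnnaS ⇒ pappaynnaS ⇒ pappaynnaC ⇒ pappaynnaSn ⇒ pappaynnayn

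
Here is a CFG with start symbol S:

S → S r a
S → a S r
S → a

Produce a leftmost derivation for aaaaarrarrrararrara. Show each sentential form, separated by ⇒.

S⇒Sra⇒Srara⇒aSrrara⇒aSrarrara⇒aSrararrara⇒aaSrrararrara⇒aaaSrrrararrara⇒aaaSrarrrararrara⇒aaaaSrrarrrararrara⇒aaaaarrarrrararrara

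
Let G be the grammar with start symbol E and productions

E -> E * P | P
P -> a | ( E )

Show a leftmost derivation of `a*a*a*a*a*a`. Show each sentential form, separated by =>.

E => E*P   [E -> E * P]
E*P => E*P*P   [E -> E * P]
E*P*P => E*P*P*P   [E -> E * P]
E*P*P*P => E*P*P*P*P   [E -> E * P]
E*P*P*P*P => E*P*P*P*P*P   [E -> E * P]
E*P*P*P*P*P => P*P*P*P*P*P   [E -> P]
P*P*P*P*P*P => a*P*P*P*P*P   [P -> a]
a*P*P*P*P*P => a*a*P*P*P*P   [P -> a]
a*a*P*P*P*P => a*a*a*P*P*P   [P -> a]
a*a*a*P*P*P => a*a*a*a*P*P   [P -> a]
a*a*a*a*P*P => a*a*a*a*a*P   [P -> a]
a*a*a*a*a*P => a*a*a*a*a*a   [P -> a]

E => E*P => E*P*P => E*P*P*P => E*P*P*P*P => E*P*P*P*P*P => P*P*P*P*P*P => a*P*P*P*P*P => a*a*P*P*P*P => a*a*a*P*P*P => a*a*a*a*P*P => a*a*a*a*a*P => a*a*a*a*a*a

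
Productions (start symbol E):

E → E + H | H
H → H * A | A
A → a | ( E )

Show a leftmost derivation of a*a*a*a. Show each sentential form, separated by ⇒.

E ⇒ H   [E → H]
H ⇒ H*A   [H → H * A]
H*A ⇒ H*A*A   [H → H * A]
H*A*A ⇒ H*A*A*A   [H → H * A]
H*A*A*A ⇒ A*A*A*A   [H → A]
A*A*A*A ⇒ a*A*A*A   [A → a]
a*A*A*A ⇒ a*a*A*A   [A → a]
a*a*A*A ⇒ a*a*a*A   [A → a]
a*a*a*A ⇒ a*a*a*a   [A → a]

E ⇒ H ⇒ H*A ⇒ H*A*A ⇒ H*A*A*A ⇒ A*A*A*A ⇒ a*A*A*A ⇒ a*a*A*A ⇒ a*a*a*A ⇒ a*a*a*a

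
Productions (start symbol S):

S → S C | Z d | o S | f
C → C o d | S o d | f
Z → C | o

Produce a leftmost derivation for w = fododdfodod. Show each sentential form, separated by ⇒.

S ⇒ SC ⇒ ZdC ⇒ CdC ⇒ CoddC ⇒ SododdC ⇒ fododdC ⇒ fododdCod ⇒ fododdCodod ⇒ fododdfodod

S ⇒ SC   [S → S C]
SC ⇒ ZdC   [S → Z d]
ZdC ⇒ CdC   [Z → C]
CdC ⇒ CoddC   [C → C o d]
CoddC ⇒ SododdC   [C → S o d]
SododdC ⇒ fododdC   [S → f]
fododdC ⇒ fododdCod   [C → C o d]
fododdCod ⇒ fododdCodod   [C → C o d]
fododdCodod ⇒ fododdfodod   [C → f]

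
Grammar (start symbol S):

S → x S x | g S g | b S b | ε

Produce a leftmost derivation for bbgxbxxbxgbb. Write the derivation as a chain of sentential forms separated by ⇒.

S ⇒ bSb   [S → b S b]
bSb ⇒ bbSbb   [S → b S b]
bbSbb ⇒ bbgSgbb   [S → g S g]
bbgSgbb ⇒ bbgxSxgbb   [S → x S x]
bbgxSxgbb ⇒ bbgxbSbxgbb   [S → b S b]
bbgxbSbxgbb ⇒ bbgxbxSxbxgbb   [S → x S x]
bbgxbxSxbxgbb ⇒ bbgxbxxbxgbb   [S → ε]

S ⇒ bSb ⇒ bbSbb ⇒ bbgSgbb ⇒ bbgxSxgbb ⇒ bbgxbSbxgbb ⇒ bbgxbxSxbxgbb ⇒ bbgxbxxbxgbb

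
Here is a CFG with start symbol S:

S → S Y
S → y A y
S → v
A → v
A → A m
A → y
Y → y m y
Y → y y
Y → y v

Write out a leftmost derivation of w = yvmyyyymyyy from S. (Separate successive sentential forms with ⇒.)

S ⇒ SY ⇒ SYY ⇒ SYYY ⇒ yAyYYY ⇒ yAmyYYY ⇒ yvmyYYY ⇒ yvmyyyYY ⇒ yvmyyyymyY ⇒ yvmyyyymyyy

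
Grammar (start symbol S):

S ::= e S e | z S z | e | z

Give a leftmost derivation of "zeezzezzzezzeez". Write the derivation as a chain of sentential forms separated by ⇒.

S⇒zSz⇒zeSez⇒zeeSeez⇒zeezSzeez⇒zeezzSzzeez⇒zeezzeSezzeez⇒zeezzezSzezzeez⇒zeezzezzzezzeez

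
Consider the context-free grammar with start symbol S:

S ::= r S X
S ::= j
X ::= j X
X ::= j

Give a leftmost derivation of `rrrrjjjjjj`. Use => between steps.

S => rSX   [S ::= r S X]
rSX => rrSXX   [S ::= r S X]
rrSXX => rrrSXXX   [S ::= r S X]
rrrSXXX => rrrrSXXXX   [S ::= r S X]
rrrrSXXXX => rrrrjXXXX   [S ::= j]
rrrrjXXXX => rrrrjjXXXX   [X ::= j X]
rrrrjjXXXX => rrrrjjjXXX   [X ::= j]
rrrrjjjXXX => rrrrjjjjXX   [X ::= j]
rrrrjjjjXX => rrrrjjjjjX   [X ::= j]
rrrrjjjjjX => rrrrjjjjjj   [X ::= j]

S => rSX => rrSXX => rrrSXXX => rrrrSXXXX => rrrrjXXXX => rrrrjjXXXX => rrrrjjjXXX => rrrrjjjjXX => rrrrjjjjjX => rrrrjjjjjj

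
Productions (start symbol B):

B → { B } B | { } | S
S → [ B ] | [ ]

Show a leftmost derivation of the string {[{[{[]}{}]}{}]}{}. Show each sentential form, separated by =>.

B => {B}B   [B → { B } B]
{B}B => {S}B   [B → S]
{S}B => {[B]}B   [S → [ B ]]
{[B]}B => {[{B}B]}B   [B → { B } B]
{[{B}B]}B => {[{S}B]}B   [B → S]
{[{S}B]}B => {[{[B]}B]}B   [S → [ B ]]
{[{[B]}B]}B => {[{[{B}B]}B]}B   [B → { B } B]
{[{[{B}B]}B]}B => {[{[{S}B]}B]}B   [B → S]
{[{[{S}B]}B]}B => {[{[{[]}B]}B]}B   [S → [ ]]
{[{[{[]}B]}B]}B => {[{[{[]}{}]}B]}B   [B → { }]
{[{[{[]}{}]}B]}B => {[{[{[]}{}]}{}]}B   [B → { }]
{[{[{[]}{}]}{}]}B => {[{[{[]}{}]}{}]}{}   [B → { }]

B => {B}B => {S}B => {[B]}B => {[{B}B]}B => {[{S}B]}B => {[{[B]}B]}B => {[{[{B}B]}B]}B => {[{[{S}B]}B]}B => {[{[{[]}B]}B]}B => {[{[{[]}{}]}B]}B => {[{[{[]}{}]}{}]}B => {[{[{[]}{}]}{}]}{}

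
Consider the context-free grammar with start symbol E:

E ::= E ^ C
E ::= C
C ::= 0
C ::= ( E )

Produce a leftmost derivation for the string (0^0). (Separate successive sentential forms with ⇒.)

E ⇒ C   [E ::= C]
C ⇒ (E)   [C ::= ( E )]
(E) ⇒ (E^C)   [E ::= E ^ C]
(E^C) ⇒ (C^C)   [E ::= C]
(C^C) ⇒ (0^C)   [C ::= 0]
(0^C) ⇒ (0^0)   [C ::= 0]

E ⇒ C ⇒ (E) ⇒ (E^C) ⇒ (C^C) ⇒ (0^C) ⇒ (0^0)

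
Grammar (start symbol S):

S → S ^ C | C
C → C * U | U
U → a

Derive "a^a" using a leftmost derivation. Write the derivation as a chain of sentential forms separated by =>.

S => S^C => C^C => U^C => a^C => a^U => a^a

S => S^C   [S → S ^ C]
S^C => C^C   [S → C]
C^C => U^C   [C → U]
U^C => a^C   [U → a]
a^C => a^U   [C → U]
a^U => a^a   [U → a]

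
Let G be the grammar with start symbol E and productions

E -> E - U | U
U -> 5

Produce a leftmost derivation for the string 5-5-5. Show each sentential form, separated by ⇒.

E ⇒ E-U   [E -> E - U]
E-U ⇒ E-U-U   [E -> E - U]
E-U-U ⇒ U-U-U   [E -> U]
U-U-U ⇒ 5-U-U   [U -> 5]
5-U-U ⇒ 5-5-U   [U -> 5]
5-5-U ⇒ 5-5-5   [U -> 5]

E ⇒ E-U ⇒ E-U-U ⇒ U-U-U ⇒ 5-U-U ⇒ 5-5-U ⇒ 5-5-5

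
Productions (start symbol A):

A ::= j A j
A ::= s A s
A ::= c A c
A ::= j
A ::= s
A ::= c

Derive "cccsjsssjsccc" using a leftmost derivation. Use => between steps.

A => cAc => ccAcc => cccAccc => cccsAsccc => cccsjAjsccc => cccsjsAsjsccc => cccsjsssjsccc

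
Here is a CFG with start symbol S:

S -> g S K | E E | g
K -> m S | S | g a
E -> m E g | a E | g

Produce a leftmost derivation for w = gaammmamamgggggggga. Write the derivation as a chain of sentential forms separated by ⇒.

S⇒gSK⇒gEEK⇒gaEEK⇒gaaEEK⇒gaamEgEK⇒gaammEggEK⇒gaammmEgggEK⇒gaammmaEgggEK⇒gaammmamEggggEK⇒gaammmamaEggggEK⇒gaammmamamEgggggEK⇒gaammmamamggggggEK⇒gaammmamamgggggggK⇒gaammmamamgggggggga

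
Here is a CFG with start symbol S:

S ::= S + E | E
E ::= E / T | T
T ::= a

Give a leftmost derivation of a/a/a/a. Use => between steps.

S => E   [S ::= E]
E => E/T   [E ::= E / T]
E/T => E/T/T   [E ::= E / T]
E/T/T => E/T/T/T   [E ::= E / T]
E/T/T/T => T/T/T/T   [E ::= T]
T/T/T/T => a/T/T/T   [T ::= a]
a/T/T/T => a/a/T/T   [T ::= a]
a/a/T/T => a/a/a/T   [T ::= a]
a/a/a/T => a/a/a/a   [T ::= a]

S=>E=>E/T=>E/T/T=>E/T/T/T=>T/T/T/T=>a/T/T/T=>a/a/T/T=>a/a/a/T=>a/a/a/a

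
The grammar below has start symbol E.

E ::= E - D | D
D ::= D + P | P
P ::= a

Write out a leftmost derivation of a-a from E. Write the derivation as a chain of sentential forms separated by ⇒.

E ⇒ E-D ⇒ D-D ⇒ P-D ⇒ a-D ⇒ a-P ⇒ a-a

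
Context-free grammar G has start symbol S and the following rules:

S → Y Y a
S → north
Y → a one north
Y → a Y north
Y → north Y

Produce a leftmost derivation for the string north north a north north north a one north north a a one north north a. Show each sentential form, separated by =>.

S => Y Y a => north Y Y a => north north Y Y a => north north a Y north Y a => north north a north Y north Y a => north north a north north Y north Y a => north north a north north north Y north Y a => north north a north north north a one north north Y a => north north a north north north a one north north a Y north a => north north a north north north a one north north a a one north north a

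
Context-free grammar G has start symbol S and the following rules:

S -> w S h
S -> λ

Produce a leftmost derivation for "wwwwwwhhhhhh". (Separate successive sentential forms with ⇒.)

S ⇒ wSh ⇒ wwShh ⇒ wwwShhh ⇒ wwwwShhhh ⇒ wwwwwShhhhh ⇒ wwwwwwShhhhhh ⇒ wwwwwwhhhhhh

S ⇒ wSh   [S -> w S h]
wSh ⇒ wwShh   [S -> w S h]
wwShh ⇒ wwwShhh   [S -> w S h]
wwwShhh ⇒ wwwwShhhh   [S -> w S h]
wwwwShhhh ⇒ wwwwwShhhhh   [S -> w S h]
wwwwwShhhhh ⇒ wwwwwwShhhhhh   [S -> w S h]
wwwwwwShhhhhh ⇒ wwwwwwhhhhhh   [S -> λ]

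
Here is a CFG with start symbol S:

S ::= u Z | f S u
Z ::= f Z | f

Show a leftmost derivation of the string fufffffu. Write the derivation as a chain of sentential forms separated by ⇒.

S ⇒ fSu   [S ::= f S u]
fSu ⇒ fuZu   [S ::= u Z]
fuZu ⇒ fufZu   [Z ::= f Z]
fufZu ⇒ fuffZu   [Z ::= f Z]
fuffZu ⇒ fufffZu   [Z ::= f Z]
fufffZu ⇒ fuffffZu   [Z ::= f Z]
fuffffZu ⇒ fufffffu   [Z ::= f]

S⇒fSu⇒fuZu⇒fufZu⇒fuffZu⇒fufffZu⇒fuffffZu⇒fufffffu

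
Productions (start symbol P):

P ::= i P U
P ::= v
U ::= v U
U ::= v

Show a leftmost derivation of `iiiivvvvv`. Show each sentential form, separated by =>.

P => iPU => iiPUU => iiiPUUU => iiiiPUUUU => iiiivUUUU => iiiivvUUU => iiiivvvUU => iiiivvvvU => iiiivvvvv

P => iPU   [P ::= i P U]
iPU => iiPUU   [P ::= i P U]
iiPUU => iiiPUUU   [P ::= i P U]
iiiPUUU => iiiiPUUUU   [P ::= i P U]
iiiiPUUUU => iiiivUUUU   [P ::= v]
iiiivUUUU => iiiivvUUU   [U ::= v]
iiiivvUUU => iiiivvvUU   [U ::= v]
iiiivvvUU => iiiivvvvU   [U ::= v]
iiiivvvvU => iiiivvvvv   [U ::= v]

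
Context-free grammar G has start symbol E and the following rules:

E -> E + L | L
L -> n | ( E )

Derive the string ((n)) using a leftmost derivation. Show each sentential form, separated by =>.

E => L   [E -> L]
L => (E)   [L -> ( E )]
(E) => (L)   [E -> L]
(L) => ((E))   [L -> ( E )]
((E)) => ((L))   [E -> L]
((L)) => ((n))   [L -> n]

E=>L=>(E)=>(L)=>((E))=>((L))=>((n))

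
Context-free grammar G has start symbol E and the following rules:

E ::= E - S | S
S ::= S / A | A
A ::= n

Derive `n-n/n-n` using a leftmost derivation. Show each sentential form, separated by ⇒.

E ⇒ E-S ⇒ E-S-S ⇒ S-S-S ⇒ A-S-S ⇒ n-S-S ⇒ n-S/A-S ⇒ n-A/A-S ⇒ n-n/A-S ⇒ n-n/n-S ⇒ n-n/n-A ⇒ n-n/n-n

E ⇒ E-S   [E ::= E - S]
E-S ⇒ E-S-S   [E ::= E - S]
E-S-S ⇒ S-S-S   [E ::= S]
S-S-S ⇒ A-S-S   [S ::= A]
A-S-S ⇒ n-S-S   [A ::= n]
n-S-S ⇒ n-S/A-S   [S ::= S / A]
n-S/A-S ⇒ n-A/A-S   [S ::= A]
n-A/A-S ⇒ n-n/A-S   [A ::= n]
n-n/A-S ⇒ n-n/n-S   [A ::= n]
n-n/n-S ⇒ n-n/n-A   [S ::= A]
n-n/n-A ⇒ n-n/n-n   [A ::= n]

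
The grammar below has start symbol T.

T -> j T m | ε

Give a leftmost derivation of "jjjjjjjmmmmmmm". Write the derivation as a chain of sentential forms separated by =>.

T=>jTm=>jjTmm=>jjjTmmm=>jjjjTmmmm=>jjjjjTmmmmm=>jjjjjjTmmmmmm=>jjjjjjjTmmmmmmm=>jjjjjjjmmmmmmm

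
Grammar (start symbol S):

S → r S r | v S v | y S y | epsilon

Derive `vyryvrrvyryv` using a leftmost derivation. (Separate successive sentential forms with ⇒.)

S ⇒ vSv ⇒ vySyv ⇒ vyrSryv ⇒ vyrySyryv ⇒ vyryvSvyryv ⇒ vyryvrSrvyryv ⇒ vyryvrrvyryv

S ⇒ vSv   [S → v S v]
vSv ⇒ vySyv   [S → y S y]
vySyv ⇒ vyrSryv   [S → r S r]
vyrSryv ⇒ vyrySyryv   [S → y S y]
vyrySyryv ⇒ vyryvSvyryv   [S → v S v]
vyryvSvyryv ⇒ vyryvrSrvyryv   [S → r S r]
vyryvrSrvyryv ⇒ vyryvrrvyryv   [S → epsilon]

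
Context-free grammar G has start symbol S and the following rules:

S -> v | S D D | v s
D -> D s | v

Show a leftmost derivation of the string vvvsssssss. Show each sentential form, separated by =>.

S => SDD   [S -> S D D]
SDD => vDD   [S -> v]
vDD => vvD   [D -> v]
vvD => vvDs   [D -> D s]
vvDs => vvDss   [D -> D s]
vvDss => vvDsss   [D -> D s]
vvDsss => vvDssss   [D -> D s]
vvDssss => vvDsssss   [D -> D s]
vvDsssss => vvDssssss   [D -> D s]
vvDssssss => vvDsssssss   [D -> D s]
vvDsssssss => vvvsssssss   [D -> v]

S=>SDD=>vDD=>vvD=>vvDs=>vvDss=>vvDsss=>vvDssss=>vvDsssss=>vvDssssss=>vvDsssssss=>vvvsssssss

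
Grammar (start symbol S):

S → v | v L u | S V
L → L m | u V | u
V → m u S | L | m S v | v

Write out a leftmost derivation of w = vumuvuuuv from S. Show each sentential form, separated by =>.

S=>SV=>vLuV=>vuVuV=>vumuSuV=>vumuvLuuV=>vumuvuuuV=>vumuvuuuv

S => SV   [S → S V]
SV => vLuV   [S → v L u]
vLuV => vuVuV   [L → u V]
vuVuV => vumuSuV   [V → m u S]
vumuSuV => vumuvLuuV   [S → v L u]
vumuvLuuV => vumuvuuuV   [L → u]
vumuvuuuV => vumuvuuuv   [V → v]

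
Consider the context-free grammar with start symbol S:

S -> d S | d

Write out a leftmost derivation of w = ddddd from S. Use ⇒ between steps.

S ⇒ dS   [S -> d S]
dS ⇒ ddS   [S -> d S]
ddS ⇒ dddS   [S -> d S]
dddS ⇒ ddddS   [S -> d S]
ddddS ⇒ ddddd   [S -> d]

S ⇒ dS ⇒ ddS ⇒ dddS ⇒ ddddS ⇒ ddddd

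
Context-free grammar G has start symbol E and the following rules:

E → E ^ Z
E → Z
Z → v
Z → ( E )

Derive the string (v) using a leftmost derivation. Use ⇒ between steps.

E⇒Z⇒(E)⇒(Z)⇒(v)

E ⇒ Z   [E → Z]
Z ⇒ (E)   [Z → ( E )]
(E) ⇒ (Z)   [E → Z]
(Z) ⇒ (v)   [Z → v]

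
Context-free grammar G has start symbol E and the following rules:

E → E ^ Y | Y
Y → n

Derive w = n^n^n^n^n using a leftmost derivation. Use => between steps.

E => E^Y => E^Y^Y => E^Y^Y^Y => E^Y^Y^Y^Y => Y^Y^Y^Y^Y => n^Y^Y^Y^Y => n^n^Y^Y^Y => n^n^n^Y^Y => n^n^n^n^Y => n^n^n^n^n

E => E^Y   [E → E ^ Y]
E^Y => E^Y^Y   [E → E ^ Y]
E^Y^Y => E^Y^Y^Y   [E → E ^ Y]
E^Y^Y^Y => E^Y^Y^Y^Y   [E → E ^ Y]
E^Y^Y^Y^Y => Y^Y^Y^Y^Y   [E → Y]
Y^Y^Y^Y^Y => n^Y^Y^Y^Y   [Y → n]
n^Y^Y^Y^Y => n^n^Y^Y^Y   [Y → n]
n^n^Y^Y^Y => n^n^n^Y^Y   [Y → n]
n^n^n^Y^Y => n^n^n^n^Y   [Y → n]
n^n^n^n^Y => n^n^n^n^n   [Y → n]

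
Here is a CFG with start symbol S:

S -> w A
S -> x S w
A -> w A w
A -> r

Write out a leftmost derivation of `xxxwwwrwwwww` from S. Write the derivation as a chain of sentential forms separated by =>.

S => xSw   [S -> x S w]
xSw => xxSww   [S -> x S w]
xxSww => xxxSwww   [S -> x S w]
xxxSwww => xxxwAwww   [S -> w A]
xxxwAwww => xxxwwAwwww   [A -> w A w]
xxxwwAwwww => xxxwwwAwwwww   [A -> w A w]
xxxwwwAwwwww => xxxwwwrwwwww   [A -> r]

S => xSw => xxSww => xxxSwww => xxxwAwww => xxxwwAwwww => xxxwwwAwwwww => xxxwwwrwwwww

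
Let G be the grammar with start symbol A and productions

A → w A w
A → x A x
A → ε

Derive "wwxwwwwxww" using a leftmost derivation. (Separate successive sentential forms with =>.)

A=>wAw=>wwAww=>wwxAxww=>wwxwAwxww=>wwxwwAwwxww=>wwxwwwwxww

A => wAw   [A → w A w]
wAw => wwAww   [A → w A w]
wwAww => wwxAxww   [A → x A x]
wwxAxww => wwxwAwxww   [A → w A w]
wwxwAwxww => wwxwwAwwxww   [A → w A w]
wwxwwAwwxww => wwxwwwwxww   [A → ε]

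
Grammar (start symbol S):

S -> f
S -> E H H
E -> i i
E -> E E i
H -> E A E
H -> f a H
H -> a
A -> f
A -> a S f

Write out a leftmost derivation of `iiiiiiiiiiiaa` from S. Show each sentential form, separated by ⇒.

S ⇒ EHH   [S -> E H H]
EHH ⇒ EEiHH   [E -> E E i]
EEiHH ⇒ EEiEiHH   [E -> E E i]
EEiEiHH ⇒ EEiEiEiHH   [E -> E E i]
EEiEiEiHH ⇒ iiEiEiEiHH   [E -> i i]
iiEiEiEiHH ⇒ iiiiiEiEiHH   [E -> i i]
iiiiiEiEiHH ⇒ iiiiiiiiEiHH   [E -> i i]
iiiiiiiiEiHH ⇒ iiiiiiiiiiiHH   [E -> i i]
iiiiiiiiiiiHH ⇒ iiiiiiiiiiiaH   [H -> a]
iiiiiiiiiiiaH ⇒ iiiiiiiiiiiaa   [H -> a]

S⇒EHH⇒EEiHH⇒EEiEiHH⇒EEiEiEiHH⇒iiEiEiEiHH⇒iiiiiEiEiHH⇒iiiiiiiiEiHH⇒iiiiiiiiiiiHH⇒iiiiiiiiiiiaH⇒iiiiiiiiiiiaa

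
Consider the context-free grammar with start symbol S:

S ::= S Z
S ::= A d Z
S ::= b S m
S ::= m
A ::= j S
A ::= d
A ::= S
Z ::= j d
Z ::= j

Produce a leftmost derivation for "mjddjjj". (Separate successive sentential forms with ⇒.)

S ⇒ SZ ⇒ SZZ ⇒ AdZZZ ⇒ SdZZZ ⇒ SZdZZZ ⇒ mZdZZZ ⇒ mjddZZZ ⇒ mjddjZZ ⇒ mjddjjZ ⇒ mjddjjj

S ⇒ SZ   [S ::= S Z]
SZ ⇒ SZZ   [S ::= S Z]
SZZ ⇒ AdZZZ   [S ::= A d Z]
AdZZZ ⇒ SdZZZ   [A ::= S]
SdZZZ ⇒ SZdZZZ   [S ::= S Z]
SZdZZZ ⇒ mZdZZZ   [S ::= m]
mZdZZZ ⇒ mjddZZZ   [Z ::= j d]
mjddZZZ ⇒ mjddjZZ   [Z ::= j]
mjddjZZ ⇒ mjddjjZ   [Z ::= j]
mjddjjZ ⇒ mjddjjj   [Z ::= j]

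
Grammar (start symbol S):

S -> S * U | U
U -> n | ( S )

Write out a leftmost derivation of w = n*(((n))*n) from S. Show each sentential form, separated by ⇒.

S ⇒ S*U ⇒ U*U ⇒ n*U ⇒ n*(S) ⇒ n*(S*U) ⇒ n*(U*U) ⇒ n*((S)*U) ⇒ n*((U)*U) ⇒ n*(((S))*U) ⇒ n*(((U))*U) ⇒ n*(((n))*U) ⇒ n*(((n))*n)

S ⇒ S*U   [S -> S * U]
S*U ⇒ U*U   [S -> U]
U*U ⇒ n*U   [U -> n]
n*U ⇒ n*(S)   [U -> ( S )]
n*(S) ⇒ n*(S*U)   [S -> S * U]
n*(S*U) ⇒ n*(U*U)   [S -> U]
n*(U*U) ⇒ n*((S)*U)   [U -> ( S )]
n*((S)*U) ⇒ n*((U)*U)   [S -> U]
n*((U)*U) ⇒ n*(((S))*U)   [U -> ( S )]
n*(((S))*U) ⇒ n*(((U))*U)   [S -> U]
n*(((U))*U) ⇒ n*(((n))*U)   [U -> n]
n*(((n))*U) ⇒ n*(((n))*n)   [U -> n]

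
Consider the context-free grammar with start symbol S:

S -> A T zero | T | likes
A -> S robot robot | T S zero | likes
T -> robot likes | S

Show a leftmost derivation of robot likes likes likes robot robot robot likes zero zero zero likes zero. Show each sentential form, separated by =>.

S => A T zero   [S -> A T zero]
A T zero => T S zero T zero   [A -> T S zero]
T S zero T zero => robot likes S zero T zero   [T -> robot likes]
robot likes S zero T zero => robot likes A T zero zero T zero   [S -> A T zero]
robot likes A T zero zero T zero => robot likes likes T zero zero T zero   [A -> likes]
robot likes likes T zero zero T zero => robot likes likes S zero zero T zero   [T -> S]
robot likes likes S zero zero T zero => robot likes likes A T zero zero zero T zero   [S -> A T zero]
robot likes likes A T zero zero zero T zero => robot likes likes S robot robot T zero zero zero T zero   [A -> S robot robot]
robot likes likes S robot robot T zero zero zero T zero => robot likes likes likes robot robot T zero zero zero T zero   [S -> likes]
robot likes likes likes robot robot T zero zero zero T zero => robot likes likes likes robot robot robot likes zero zero zero T zero   [T -> robot likes]
robot likes likes likes robot robot robot likes zero zero zero T zero => robot likes likes likes robot robot robot likes zero zero zero S zero   [T -> S]
robot likes likes likes robot robot robot likes zero zero zero S zero => robot likes likes likes robot robot robot likes zero zero zero likes zero   [S -> likes]

S => A T zero => T S zero T zero => robot likes S zero T zero => robot likes A T zero zero T zero => robot likes likes T zero zero T zero => robot likes likes S zero zero T zero => robot likes likes A T zero zero zero T zero => robot likes likes S robot robot T zero zero zero T zero => robot likes likes likes robot robot T zero zero zero T zero => robot likes likes likes robot robot robot likes zero zero zero T zero => robot likes likes likes robot robot robot likes zero zero zero S zero => robot likes likes likes robot robot robot likes zero zero zero likes zero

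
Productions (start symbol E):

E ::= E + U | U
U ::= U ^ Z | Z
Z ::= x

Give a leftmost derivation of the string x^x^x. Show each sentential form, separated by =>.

E=>U=>U^Z=>U^Z^Z=>Z^Z^Z=>x^Z^Z=>x^x^Z=>x^x^x

E => U   [E ::= U]
U => U^Z   [U ::= U ^ Z]
U^Z => U^Z^Z   [U ::= U ^ Z]
U^Z^Z => Z^Z^Z   [U ::= Z]
Z^Z^Z => x^Z^Z   [Z ::= x]
x^Z^Z => x^x^Z   [Z ::= x]
x^x^Z => x^x^x   [Z ::= x]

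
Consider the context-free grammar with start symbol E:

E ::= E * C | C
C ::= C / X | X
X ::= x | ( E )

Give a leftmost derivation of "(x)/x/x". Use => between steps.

E=>C=>C/X=>C/X/X=>X/X/X=>(E)/X/X=>(C)/X/X=>(X)/X/X=>(x)/X/X=>(x)/x/X=>(x)/x/x

E => C   [E ::= C]
C => C/X   [C ::= C / X]
C/X => C/X/X   [C ::= C / X]
C/X/X => X/X/X   [C ::= X]
X/X/X => (E)/X/X   [X ::= ( E )]
(E)/X/X => (C)/X/X   [E ::= C]
(C)/X/X => (X)/X/X   [C ::= X]
(X)/X/X => (x)/X/X   [X ::= x]
(x)/X/X => (x)/x/X   [X ::= x]
(x)/x/X => (x)/x/x   [X ::= x]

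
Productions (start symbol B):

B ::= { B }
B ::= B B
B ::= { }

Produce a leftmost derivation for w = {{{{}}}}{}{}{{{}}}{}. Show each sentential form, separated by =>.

B => BB => {B}B => {{B}}B => {{{B}}}B => {{{{}}}}B => {{{{}}}}BB => {{{{}}}}BBB => {{{{}}}}BBBB => {{{{}}}}{}BBB => {{{{}}}}{}{}BB => {{{{}}}}{}{}{B}B => {{{{}}}}{}{}{{B}}B => {{{{}}}}{}{}{{{}}}B => {{{{}}}}{}{}{{{}}}{}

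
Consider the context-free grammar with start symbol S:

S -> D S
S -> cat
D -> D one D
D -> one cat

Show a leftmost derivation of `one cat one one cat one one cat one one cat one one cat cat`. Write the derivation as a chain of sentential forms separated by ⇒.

S ⇒ D S   [S -> D S]
D S ⇒ D one D S   [D -> D one D]
D one D S ⇒ one cat one D S   [D -> one cat]
one cat one D S ⇒ one cat one D one D S   [D -> D one D]
one cat one D one D S ⇒ one cat one one cat one D S   [D -> one cat]
one cat one one cat one D S ⇒ one cat one one cat one D one D S   [D -> D one D]
one cat one one cat one D one D S ⇒ one cat one one cat one one cat one D S   [D -> one cat]
one cat one one cat one one cat one D S ⇒ one cat one one cat one one cat one D one D S   [D -> D one D]
one cat one one cat one one cat one D one D S ⇒ one cat one one cat one one cat one one cat one D S   [D -> one cat]
one cat one one cat one one cat one one cat one D S ⇒ one cat one one cat one one cat one one cat one one cat S   [D -> one cat]
one cat one one cat one one cat one one cat one one cat S ⇒ one cat one one cat one one cat one one cat one one cat cat   [S -> cat]

S ⇒ D S ⇒ D one D S ⇒ one cat one D S ⇒ one cat one D one D S ⇒ one cat one one cat one D S ⇒ one cat one one cat one D one D S ⇒ one cat one one cat one one cat one D S ⇒ one cat one one cat one one cat one D one D S ⇒ one cat one one cat one one cat one one cat one D S ⇒ one cat one one cat one one cat one one cat one one cat S ⇒ one cat one one cat one one cat one one cat one one cat cat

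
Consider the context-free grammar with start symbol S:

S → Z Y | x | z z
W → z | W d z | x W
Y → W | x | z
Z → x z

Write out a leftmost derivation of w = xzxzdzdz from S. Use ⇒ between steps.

S ⇒ ZY   [S → Z Y]
ZY ⇒ xzY   [Z → x z]
xzY ⇒ xzW   [Y → W]
xzW ⇒ xzWdz   [W → W d z]
xzWdz ⇒ xzxWdz   [W → x W]
xzxWdz ⇒ xzxWdzdz   [W → W d z]
xzxWdzdz ⇒ xzxzdzdz   [W → z]

S ⇒ ZY ⇒ xzY ⇒ xzW ⇒ xzWdz ⇒ xzxWdz ⇒ xzxWdzdz ⇒ xzxzdzdz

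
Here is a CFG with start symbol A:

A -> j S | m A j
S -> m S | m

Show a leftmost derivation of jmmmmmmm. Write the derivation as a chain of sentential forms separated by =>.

A=>jS=>jmS=>jmmS=>jmmmS=>jmmmmS=>jmmmmmS=>jmmmmmmS=>jmmmmmmm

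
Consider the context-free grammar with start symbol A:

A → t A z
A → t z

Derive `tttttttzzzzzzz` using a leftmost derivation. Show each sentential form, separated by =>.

A => tAz   [A → t A z]
tAz => ttAzz   [A → t A z]
ttAzz => tttAzzz   [A → t A z]
tttAzzz => ttttAzzzz   [A → t A z]
ttttAzzzz => tttttAzzzzz   [A → t A z]
tttttAzzzzz => ttttttAzzzzzz   [A → t A z]
ttttttAzzzzzz => tttttttzzzzzzz   [A → t z]

A => tAz => ttAzz => tttAzzz => ttttAzzzz => tttttAzzzzz => ttttttAzzzzzz => tttttttzzzzzzz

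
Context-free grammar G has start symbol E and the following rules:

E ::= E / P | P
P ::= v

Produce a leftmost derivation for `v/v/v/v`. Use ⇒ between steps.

E ⇒ E/P ⇒ E/P/P ⇒ E/P/P/P ⇒ P/P/P/P ⇒ v/P/P/P ⇒ v/v/P/P ⇒ v/v/v/P ⇒ v/v/v/v

E ⇒ E/P   [E ::= E / P]
E/P ⇒ E/P/P   [E ::= E / P]
E/P/P ⇒ E/P/P/P   [E ::= E / P]
E/P/P/P ⇒ P/P/P/P   [E ::= P]
P/P/P/P ⇒ v/P/P/P   [P ::= v]
v/P/P/P ⇒ v/v/P/P   [P ::= v]
v/v/P/P ⇒ v/v/v/P   [P ::= v]
v/v/v/P ⇒ v/v/v/v   [P ::= v]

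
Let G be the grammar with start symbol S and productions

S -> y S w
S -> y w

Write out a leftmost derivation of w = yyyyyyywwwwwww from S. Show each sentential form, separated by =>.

S => ySw   [S -> y S w]
ySw => yySww   [S -> y S w]
yySww => yyySwww   [S -> y S w]
yyySwww => yyyySwwww   [S -> y S w]
yyyySwwww => yyyyySwwwww   [S -> y S w]
yyyyySwwwww => yyyyyySwwwwww   [S -> y S w]
yyyyyySwwwwww => yyyyyyywwwwwww   [S -> y w]

S => ySw => yySww => yyySwww => yyyySwwww => yyyyySwwwww => yyyyyySwwwwww => yyyyyyywwwwwww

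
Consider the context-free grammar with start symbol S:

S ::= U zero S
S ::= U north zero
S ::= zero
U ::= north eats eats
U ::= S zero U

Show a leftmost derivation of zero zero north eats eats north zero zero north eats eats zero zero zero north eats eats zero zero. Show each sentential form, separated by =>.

S => U zero S => S zero U zero S => zero zero U zero S => zero zero S zero U zero S => zero zero U zero S zero U zero S => zero zero S zero U zero S zero U zero S => zero zero U north zero zero U zero S zero U zero S => zero zero north eats eats north zero zero U zero S zero U zero S => zero zero north eats eats north zero zero north eats eats zero S zero U zero S => zero zero north eats eats north zero zero north eats eats zero zero zero U zero S => zero zero north eats eats north zero zero north eats eats zero zero zero north eats eats zero S => zero zero north eats eats north zero zero north eats eats zero zero zero north eats eats zero zero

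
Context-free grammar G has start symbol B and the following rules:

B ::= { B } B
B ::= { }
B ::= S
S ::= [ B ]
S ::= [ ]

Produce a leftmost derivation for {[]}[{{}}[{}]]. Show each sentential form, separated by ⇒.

B⇒{B}B⇒{S}B⇒{[]}B⇒{[]}S⇒{[]}[B]⇒{[]}[{B}B]⇒{[]}[{{}}B]⇒{[]}[{{}}S]⇒{[]}[{{}}[B]]⇒{[]}[{{}}[{}]]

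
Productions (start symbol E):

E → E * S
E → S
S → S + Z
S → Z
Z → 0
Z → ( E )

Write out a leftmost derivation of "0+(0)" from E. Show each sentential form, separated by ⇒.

E ⇒ S ⇒ S+Z ⇒ Z+Z ⇒ 0+Z ⇒ 0+(E) ⇒ 0+(S) ⇒ 0+(Z) ⇒ 0+(0)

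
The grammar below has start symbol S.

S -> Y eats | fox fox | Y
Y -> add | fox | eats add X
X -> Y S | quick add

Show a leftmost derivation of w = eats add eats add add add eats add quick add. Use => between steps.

S => Y   [S -> Y]
Y => eats add X   [Y -> eats add X]
eats add X => eats add Y S   [X -> Y S]
eats add Y S => eats add eats add X S   [Y -> eats add X]
eats add eats add X S => eats add eats add Y S S   [X -> Y S]
eats add eats add Y S S => eats add eats add add S S   [Y -> add]
eats add eats add add S S => eats add eats add add Y S   [S -> Y]
eats add eats add add Y S => eats add eats add add add S   [Y -> add]
eats add eats add add add S => eats add eats add add add Y   [S -> Y]
eats add eats add add add Y => eats add eats add add add eats add X   [Y -> eats add X]
eats add eats add add add eats add X => eats add eats add add add eats add quick add   [X -> quick add]

S => Y => eats add X => eats add Y S => eats add eats add X S => eats add eats add Y S S => eats add eats add add S S => eats add eats add add Y S => eats add eats add add add S => eats add eats add add add Y => eats add eats add add add eats add X => eats add eats add add add eats add quick add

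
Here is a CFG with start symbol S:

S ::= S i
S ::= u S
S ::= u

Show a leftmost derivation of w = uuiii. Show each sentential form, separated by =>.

S => Si => Sii => Siii => uSiii => uuiii

S => Si   [S ::= S i]
Si => Sii   [S ::= S i]
Sii => Siii   [S ::= S i]
Siii => uSiii   [S ::= u S]
uSiii => uuiii   [S ::= u]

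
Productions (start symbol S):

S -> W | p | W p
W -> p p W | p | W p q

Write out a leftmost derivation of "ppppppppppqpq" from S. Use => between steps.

S => W   [S -> W]
W => Wpq   [W -> W p q]
Wpq => Wpqpq   [W -> W p q]
Wpqpq => ppWpqpq   [W -> p p W]
ppWpqpq => ppppWpqpq   [W -> p p W]
ppppWpqpq => ppppppWpqpq   [W -> p p W]
ppppppWpqpq => ppppppppWpqpq   [W -> p p W]
ppppppppWpqpq => ppppppppppqpq   [W -> p]

S => W => Wpq => Wpqpq => ppWpqpq => ppppWpqpq => ppppppWpqpq => ppppppppWpqpq => ppppppppppqpq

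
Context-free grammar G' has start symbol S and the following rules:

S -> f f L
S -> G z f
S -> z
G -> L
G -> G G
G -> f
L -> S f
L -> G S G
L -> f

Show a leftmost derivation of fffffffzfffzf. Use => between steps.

S=>ffL=>ffGSG=>ffLSG=>ffGSGSG=>fffSGSG=>fffffLGSG=>fffffGSGGSG=>ffffffSGGSG=>ffffffGzfGGSG=>fffffffzfGGSG=>fffffffzffGSG=>fffffffzfffSG=>fffffffzfffzG=>fffffffzfffzf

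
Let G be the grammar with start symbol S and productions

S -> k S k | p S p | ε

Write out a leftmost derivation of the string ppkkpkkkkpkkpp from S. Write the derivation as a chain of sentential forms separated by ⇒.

S ⇒ pSp   [S -> p S p]
pSp ⇒ ppSpp   [S -> p S p]
ppSpp ⇒ ppkSkpp   [S -> k S k]
ppkSkpp ⇒ ppkkSkkpp   [S -> k S k]
ppkkSkkpp ⇒ ppkkpSpkkpp   [S -> p S p]
ppkkpSpkkpp ⇒ ppkkpkSkpkkpp   [S -> k S k]
ppkkpkSkpkkpp ⇒ ppkkpkkSkkpkkpp   [S -> k S k]
ppkkpkkSkkpkkpp ⇒ ppkkpkkkkpkkpp   [S -> ε]

S ⇒ pSp ⇒ ppSpp ⇒ ppkSkpp ⇒ ppkkSkkpp ⇒ ppkkpSpkkpp ⇒ ppkkpkSkpkkpp ⇒ ppkkpkkSkkpkkpp ⇒ ppkkpkkkkpkkpp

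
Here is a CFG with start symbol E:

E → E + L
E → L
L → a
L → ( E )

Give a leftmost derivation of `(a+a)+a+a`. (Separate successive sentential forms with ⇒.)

E ⇒ E+L   [E → E + L]
E+L ⇒ E+L+L   [E → E + L]
E+L+L ⇒ L+L+L   [E → L]
L+L+L ⇒ (E)+L+L   [L → ( E )]
(E)+L+L ⇒ (E+L)+L+L   [E → E + L]
(E+L)+L+L ⇒ (L+L)+L+L   [E → L]
(L+L)+L+L ⇒ (a+L)+L+L   [L → a]
(a+L)+L+L ⇒ (a+a)+L+L   [L → a]
(a+a)+L+L ⇒ (a+a)+a+L   [L → a]
(a+a)+a+L ⇒ (a+a)+a+a   [L → a]

E ⇒ E+L ⇒ E+L+L ⇒ L+L+L ⇒ (E)+L+L ⇒ (E+L)+L+L ⇒ (L+L)+L+L ⇒ (a+L)+L+L ⇒ (a+a)+L+L ⇒ (a+a)+a+L ⇒ (a+a)+a+a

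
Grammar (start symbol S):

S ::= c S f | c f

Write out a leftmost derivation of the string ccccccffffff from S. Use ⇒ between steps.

S⇒cSf⇒ccSff⇒cccSfff⇒ccccSffff⇒cccccSfffff⇒ccccccffffff

S ⇒ cSf   [S ::= c S f]
cSf ⇒ ccSff   [S ::= c S f]
ccSff ⇒ cccSfff   [S ::= c S f]
cccSfff ⇒ ccccSffff   [S ::= c S f]
ccccSffff ⇒ cccccSfffff   [S ::= c S f]
cccccSfffff ⇒ ccccccffffff   [S ::= c f]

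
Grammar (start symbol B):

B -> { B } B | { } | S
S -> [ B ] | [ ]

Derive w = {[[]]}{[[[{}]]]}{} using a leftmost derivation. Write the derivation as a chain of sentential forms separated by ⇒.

B ⇒ {B}B   [B -> { B } B]
{B}B ⇒ {S}B   [B -> S]
{S}B ⇒ {[B]}B   [S -> [ B ]]
{[B]}B ⇒ {[S]}B   [B -> S]
{[S]}B ⇒ {[[]]}B   [S -> [ ]]
{[[]]}B ⇒ {[[]]}{B}B   [B -> { B } B]
{[[]]}{B}B ⇒ {[[]]}{S}B   [B -> S]
{[[]]}{S}B ⇒ {[[]]}{[B]}B   [S -> [ B ]]
{[[]]}{[B]}B ⇒ {[[]]}{[S]}B   [B -> S]
{[[]]}{[S]}B ⇒ {[[]]}{[[B]]}B   [S -> [ B ]]
{[[]]}{[[B]]}B ⇒ {[[]]}{[[S]]}B   [B -> S]
{[[]]}{[[S]]}B ⇒ {[[]]}{[[[B]]]}B   [S -> [ B ]]
{[[]]}{[[[B]]]}B ⇒ {[[]]}{[[[{}]]]}B   [B -> { }]
{[[]]}{[[[{}]]]}B ⇒ {[[]]}{[[[{}]]]}{}   [B -> { }]

B⇒{B}B⇒{S}B⇒{[B]}B⇒{[S]}B⇒{[[]]}B⇒{[[]]}{B}B⇒{[[]]}{S}B⇒{[[]]}{[B]}B⇒{[[]]}{[S]}B⇒{[[]]}{[[B]]}B⇒{[[]]}{[[S]]}B⇒{[[]]}{[[[B]]]}B⇒{[[]]}{[[[{}]]]}B⇒{[[]]}{[[[{}]]]}{}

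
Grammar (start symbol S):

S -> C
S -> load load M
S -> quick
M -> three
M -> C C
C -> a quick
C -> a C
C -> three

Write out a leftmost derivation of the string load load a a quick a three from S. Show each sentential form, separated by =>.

S => load load M => load load C C => load load a C C => load load a a quick C => load load a a quick a C => load load a a quick a three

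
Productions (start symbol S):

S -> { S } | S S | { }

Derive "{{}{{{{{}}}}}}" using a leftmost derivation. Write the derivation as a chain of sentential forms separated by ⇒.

S ⇒ {S} ⇒ {SS} ⇒ {{}S} ⇒ {{}{S}} ⇒ {{}{{S}}} ⇒ {{}{{{S}}}} ⇒ {{}{{{{S}}}}} ⇒ {{}{{{{{}}}}}}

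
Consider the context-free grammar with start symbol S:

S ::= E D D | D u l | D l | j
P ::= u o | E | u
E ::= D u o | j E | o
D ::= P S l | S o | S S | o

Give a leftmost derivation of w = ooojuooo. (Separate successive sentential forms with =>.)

S => EDD => DuoDD => SSuoDD => EDDSuoDD => oDDSuoDD => ooDSuoDD => oooSuoDD => ooojuoDD => ooojuooD => ooojuooo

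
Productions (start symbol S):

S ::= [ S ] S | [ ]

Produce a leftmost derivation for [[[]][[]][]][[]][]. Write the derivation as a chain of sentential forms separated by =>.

S => [S]S => [[S]S]S => [[[]]S]S => [[[]][S]S]S => [[[]][[]]S]S => [[[]][[]][]]S => [[[]][[]][]][S]S => [[[]][[]][]][[]]S => [[[]][[]][]][[]][]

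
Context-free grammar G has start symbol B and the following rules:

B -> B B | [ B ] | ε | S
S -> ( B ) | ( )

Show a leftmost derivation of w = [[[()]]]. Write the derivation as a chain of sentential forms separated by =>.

B => [B]   [B -> [ B ]]
[B] => [[B]]   [B -> [ B ]]
[[B]] => [[[B]]]   [B -> [ B ]]
[[[B]]] => [[[S]]]   [B -> S]
[[[S]]] => [[[(B)]]]   [S -> ( B )]
[[[(B)]]] => [[[()]]]   [B -> ε]

B => [B] => [[B]] => [[[B]]] => [[[S]]] => [[[(B)]]] => [[[()]]]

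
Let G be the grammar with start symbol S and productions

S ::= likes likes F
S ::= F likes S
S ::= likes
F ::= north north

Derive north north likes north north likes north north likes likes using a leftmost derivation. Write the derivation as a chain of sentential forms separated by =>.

S => F likes S   [S ::= F likes S]
F likes S => north north likes S   [F ::= north north]
north north likes S => north north likes F likes S   [S ::= F likes S]
north north likes F likes S => north north likes north north likes S   [F ::= north north]
north north likes north north likes S => north north likes north north likes F likes S   [S ::= F likes S]
north north likes north north likes F likes S => north north likes north north likes north north likes S   [F ::= north north]
north north likes north north likes north north likes S => north north likes north north likes north north likes likes   [S ::= likes]

S => F likes S => north north likes S => north north likes F likes S => north north likes north north likes S => north north likes north north likes F likes S => north north likes north north likes north north likes S => north north likes north north likes north north likes likes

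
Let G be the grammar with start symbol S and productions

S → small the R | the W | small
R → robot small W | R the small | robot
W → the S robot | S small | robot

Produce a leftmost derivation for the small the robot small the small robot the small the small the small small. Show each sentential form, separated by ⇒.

S ⇒ the W ⇒ the S small ⇒ the small the R small ⇒ the small the R the small small ⇒ the small the R the small the small small ⇒ the small the R the small the small the small small ⇒ the small the robot small W the small the small the small small ⇒ the small the robot small the S robot the small the small the small small ⇒ the small the robot small the small robot the small the small the small small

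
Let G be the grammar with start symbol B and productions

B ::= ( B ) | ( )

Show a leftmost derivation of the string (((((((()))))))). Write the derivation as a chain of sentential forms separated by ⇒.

B ⇒ (B) ⇒ ((B)) ⇒ (((B))) ⇒ ((((B)))) ⇒ (((((B))))) ⇒ ((((((B)))))) ⇒ (((((((B))))))) ⇒ (((((((())))))))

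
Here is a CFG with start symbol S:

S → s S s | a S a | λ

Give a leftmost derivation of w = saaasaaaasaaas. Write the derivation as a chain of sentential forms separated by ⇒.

S ⇒ sSs ⇒ saSas ⇒ saaSaas ⇒ saaaSaaas ⇒ saaasSsaaas ⇒ saaasaSasaaas ⇒ saaasaaSaasaaas ⇒ saaasaaaasaaas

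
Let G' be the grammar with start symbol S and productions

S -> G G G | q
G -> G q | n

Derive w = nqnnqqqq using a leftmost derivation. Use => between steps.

S => GGG => GqGG => nqGG => nqnG => nqnGq => nqnGqq => nqnGqqq => nqnGqqqq => nqnnqqqq

S => GGG   [S -> G G G]
GGG => GqGG   [G -> G q]
GqGG => nqGG   [G -> n]
nqGG => nqnG   [G -> n]
nqnG => nqnGq   [G -> G q]
nqnGq => nqnGqq   [G -> G q]
nqnGqq => nqnGqqq   [G -> G q]
nqnGqqq => nqnGqqqq   [G -> G q]
nqnGqqqq => nqnnqqqq   [G -> n]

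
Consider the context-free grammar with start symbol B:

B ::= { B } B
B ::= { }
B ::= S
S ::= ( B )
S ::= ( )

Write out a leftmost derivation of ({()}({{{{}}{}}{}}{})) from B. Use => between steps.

B => S   [B ::= S]
S => (B)   [S ::= ( B )]
(B) => ({B}B)   [B ::= { B } B]
({B}B) => ({S}B)   [B ::= S]
({S}B) => ({()}B)   [S ::= ( )]
({()}B) => ({()}S)   [B ::= S]
({()}S) => ({()}(B))   [S ::= ( B )]
({()}(B)) => ({()}({B}B))   [B ::= { B } B]
({()}({B}B)) => ({()}({{B}B}B))   [B ::= { B } B]
({()}({{B}B}B)) => ({()}({{{B}B}B}B))   [B ::= { B } B]
({()}({{{B}B}B}B)) => ({()}({{{{}}B}B}B))   [B ::= { }]
({()}({{{{}}B}B}B)) => ({()}({{{{}}{}}B}B))   [B ::= { }]
({()}({{{{}}{}}B}B)) => ({()}({{{{}}{}}{}}B))   [B ::= { }]
({()}({{{{}}{}}{}}B)) => ({()}({{{{}}{}}{}}{}))   [B ::= { }]

B => S => (B) => ({B}B) => ({S}B) => ({()}B) => ({()}S) => ({()}(B)) => ({()}({B}B)) => ({()}({{B}B}B)) => ({()}({{{B}B}B}B)) => ({()}({{{{}}B}B}B)) => ({()}({{{{}}{}}B}B)) => ({()}({{{{}}{}}{}}B)) => ({()}({{{{}}{}}{}}{}))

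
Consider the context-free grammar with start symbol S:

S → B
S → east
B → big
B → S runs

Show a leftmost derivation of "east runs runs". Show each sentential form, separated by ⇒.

S ⇒ B ⇒ S runs ⇒ B runs ⇒ S runs runs ⇒ east runs runs

S ⇒ B   [S → B]
B ⇒ S runs   [B → S runs]
S runs ⇒ B runs   [S → B]
B runs ⇒ S runs runs   [B → S runs]
S runs runs ⇒ east runs runs   [S → east]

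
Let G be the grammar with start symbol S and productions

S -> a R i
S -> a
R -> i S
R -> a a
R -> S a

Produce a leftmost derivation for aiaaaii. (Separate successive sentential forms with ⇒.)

S⇒aRi⇒aiSi⇒aiaRii⇒aiaSaii⇒aiaaaii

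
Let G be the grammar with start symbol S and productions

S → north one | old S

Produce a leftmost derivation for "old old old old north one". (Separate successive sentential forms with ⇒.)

S ⇒ old S ⇒ old old S ⇒ old old old S ⇒ old old old old S ⇒ old old old old north one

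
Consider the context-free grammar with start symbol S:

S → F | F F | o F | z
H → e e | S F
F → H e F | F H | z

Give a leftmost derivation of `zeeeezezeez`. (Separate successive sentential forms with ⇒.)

S ⇒ FF ⇒ FHF ⇒ HeFHF ⇒ SFeFHF ⇒ FFeFHF ⇒ FHFeFHF ⇒ FHHFeFHF ⇒ zHHFeFHF ⇒ zeeHFeFHF ⇒ zeeeeFeFHF ⇒ zeeeezeFHF ⇒ zeeeezezHF ⇒ zeeeezezeeF ⇒ zeeeezezeez

S ⇒ FF   [S → F F]
FF ⇒ FHF   [F → F H]
FHF ⇒ HeFHF   [F → H e F]
HeFHF ⇒ SFeFHF   [H → S F]
SFeFHF ⇒ FFeFHF   [S → F]
FFeFHF ⇒ FHFeFHF   [F → F H]
FHFeFHF ⇒ FHHFeFHF   [F → F H]
FHHFeFHF ⇒ zHHFeFHF   [F → z]
zHHFeFHF ⇒ zeeHFeFHF   [H → e e]
zeeHFeFHF ⇒ zeeeeFeFHF   [H → e e]
zeeeeFeFHF ⇒ zeeeezeFHF   [F → z]
zeeeezeFHF ⇒ zeeeezezHF   [F → z]
zeeeezezHF ⇒ zeeeezezeeF   [H → e e]
zeeeezezeeF ⇒ zeeeezezeez   [F → z]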